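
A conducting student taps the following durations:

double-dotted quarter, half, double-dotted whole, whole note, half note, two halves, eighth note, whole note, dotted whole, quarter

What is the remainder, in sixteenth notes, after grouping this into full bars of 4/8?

1

One bar of 4/8 = 8 sixteenth notes.
Working in sixteenth notes: double-dotted quarter = 7; half = 8; double-dotted whole = 28; whole note = 16; half note = 8; half = 8; half = 8; eighth note = 2; whole note = 16; dotted whole = 24; quarter = 4.
Sum: 7 + 8 + 28 + 16 + 8 + 8 + 8 + 2 + 16 + 24 + 4 = 129.
129 ÷ 8 = 16 complete bars with 1 sixteenth note remaining.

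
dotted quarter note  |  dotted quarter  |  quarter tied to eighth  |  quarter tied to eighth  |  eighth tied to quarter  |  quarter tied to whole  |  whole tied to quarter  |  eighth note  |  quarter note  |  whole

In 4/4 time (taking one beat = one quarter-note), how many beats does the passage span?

One quarter-note beat = 2 eighth notes.
Express everything in eighth notes: dotted quarter note = 3; dotted quarter = 3; quarter tied to eighth (quarter + eighth) = 3; quarter tied to eighth (quarter + eighth) = 3; eighth tied to quarter (eighth + quarter) = 3; quarter tied to whole (quarter + whole) = 10; whole tied to quarter (whole + quarter) = 10; eighth note = 1; quarter note = 2; whole = 8.
Adding: 3 + 3 + 3 + 3 + 3 + 10 + 10 + 1 + 2 + 8 = 46.
46 ÷ 2 = 23 beats.

23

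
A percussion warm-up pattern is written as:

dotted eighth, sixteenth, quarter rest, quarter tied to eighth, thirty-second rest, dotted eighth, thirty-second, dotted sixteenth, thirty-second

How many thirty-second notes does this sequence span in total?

Express everything in thirty-second notes: dotted eighth = 6; sixteenth = 2; quarter rest = 8; quarter tied to eighth (quarter + eighth) = 12; thirty-second rest = 1; dotted eighth = 6; thirty-second = 1; dotted sixteenth = 3; thirty-second = 1.
Total: 6 + 2 + 8 + 12 + 1 + 6 + 1 + 3 + 1 = 40 thirty-second notes.

40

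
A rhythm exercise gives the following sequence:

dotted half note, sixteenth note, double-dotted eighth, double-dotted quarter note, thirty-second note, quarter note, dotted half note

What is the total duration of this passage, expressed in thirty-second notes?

80

Each duration in thirty-second notes: dotted half note = 24; sixteenth note = 2; double-dotted eighth = 7; double-dotted quarter note = 14; thirty-second note = 1; quarter note = 8; dotted half note = 24.
Altogether 24 + 2 + 7 + 14 + 1 + 8 + 24 = 80 thirty-second notes.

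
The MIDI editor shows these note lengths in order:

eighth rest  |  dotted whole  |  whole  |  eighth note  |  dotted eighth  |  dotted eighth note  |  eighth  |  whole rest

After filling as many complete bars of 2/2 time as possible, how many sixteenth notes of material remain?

One bar of 2/2 = 16 sixteenth notes.
In sixteenth notes: eighth rest = 2; dotted whole = 24; whole = 16; eighth note = 2; dotted eighth = 3; dotted eighth note = 3; eighth = 2; whole rest = 16.
Sum: 2 + 24 + 16 + 2 + 3 + 3 + 2 + 16 = 68.
68 ÷ 16 = 4 complete bars with 4 sixteenth notes remaining.

4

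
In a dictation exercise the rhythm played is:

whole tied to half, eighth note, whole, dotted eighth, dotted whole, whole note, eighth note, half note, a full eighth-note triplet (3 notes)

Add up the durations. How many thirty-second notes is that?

198

Convert each value to thirty-second notes: whole tied to half (whole + half) = 48; eighth note = 4; whole = 32; dotted eighth = 6; dotted whole = 48; whole note = 32; eighth note = 4; half note = 16; a full eighth-note triplet (3 notes) (three triplet eighths span one quarter) = 8.
Sum: 48 + 4 + 32 + 6 + 48 + 32 + 4 + 16 + 8 = 198 thirty-second notes.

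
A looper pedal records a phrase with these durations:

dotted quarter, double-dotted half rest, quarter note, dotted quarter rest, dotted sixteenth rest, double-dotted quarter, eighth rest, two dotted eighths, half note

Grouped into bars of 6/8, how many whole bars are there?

4

One bar of 6/8 = 24 thirty-second notes.
Each duration in thirty-second notes: dotted quarter = 12; double-dotted half rest = 28; quarter note = 8; dotted quarter rest = 12; dotted sixteenth rest = 3; double-dotted quarter = 14; eighth rest = 4; dotted eighth = 6; dotted eighth = 6; half note = 16.
Altogether 12 + 28 + 8 + 12 + 3 + 14 + 4 + 6 + 6 + 16 = 109.
109 ÷ 24 = 4 complete bars with 13 left over.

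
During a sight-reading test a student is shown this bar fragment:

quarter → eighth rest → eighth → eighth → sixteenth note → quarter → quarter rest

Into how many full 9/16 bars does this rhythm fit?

One bar of 9/16 = 9 sixteenth notes.
Express everything in sixteenth notes: quarter = 4; eighth rest = 2; eighth = 2; eighth = 2; sixteenth note = 1; quarter = 4; quarter rest = 4.
Sum: 4 + 2 + 2 + 2 + 1 + 4 + 4 = 19.
19 ÷ 9 = 2 complete bars with 1 left over.

2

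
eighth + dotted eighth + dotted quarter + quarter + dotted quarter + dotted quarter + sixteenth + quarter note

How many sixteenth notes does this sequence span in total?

Convert each value to sixteenth notes: eighth = 2; dotted eighth = 3; dotted quarter = 6; quarter = 4; dotted quarter = 6; dotted quarter = 6; sixteenth = 1; quarter note = 4.
Altogether 2 + 3 + 6 + 4 + 6 + 6 + 1 + 4 = 32 sixteenth notes.

32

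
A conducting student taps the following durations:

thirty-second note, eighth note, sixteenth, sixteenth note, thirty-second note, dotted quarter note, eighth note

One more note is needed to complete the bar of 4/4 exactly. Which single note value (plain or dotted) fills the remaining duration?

dotted eighth note

The bar of 4/4 = 32 thirty-second notes.
Express everything in thirty-second notes: thirty-second note = 1; eighth note = 4; sixteenth = 2; sixteenth note = 2; thirty-second note = 1; dotted quarter note = 12; eighth note = 4.
Total: 1 + 4 + 2 + 2 + 1 + 12 + 4 = 26.
Remaining: 32 − 26 = 6 thirty-second notes, which is a dotted eighth note.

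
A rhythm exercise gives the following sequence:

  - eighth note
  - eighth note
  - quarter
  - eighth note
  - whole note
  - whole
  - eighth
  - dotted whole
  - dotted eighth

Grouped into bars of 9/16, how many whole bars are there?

One bar of 9/16 = 9 sixteenth notes.
Express everything in sixteenth notes: eighth note = 2; eighth note = 2; quarter = 4; eighth note = 2; whole note = 16; whole = 16; eighth = 2; dotted whole = 24; dotted eighth = 3.
Altogether 2 + 2 + 4 + 2 + 16 + 16 + 2 + 24 + 3 = 71.
71 ÷ 9 = 7 complete bars with 8 left over.

7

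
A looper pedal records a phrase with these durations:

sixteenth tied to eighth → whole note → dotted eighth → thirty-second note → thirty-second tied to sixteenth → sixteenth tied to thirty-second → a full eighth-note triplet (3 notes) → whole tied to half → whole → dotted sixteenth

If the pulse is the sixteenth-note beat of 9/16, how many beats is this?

One sixteenth-note beat = 2 thirty-second notes.
In thirty-second notes: sixteenth tied to eighth (sixteenth + eighth) = 6; whole note = 32; dotted eighth = 6; thirty-second note = 1; thirty-second tied to sixteenth (thirty-second + sixteenth) = 3; sixteenth tied to thirty-second (sixteenth + thirty-second) = 3; a full eighth-note triplet (3 notes) (three triplet eighths span one quarter) = 8; whole tied to half (whole + half) = 48; whole = 32; dotted sixteenth = 3.
Adding: 6 + 32 + 6 + 1 + 3 + 3 + 8 + 48 + 32 + 3 = 142.
142 ÷ 2 = 71 beats.

71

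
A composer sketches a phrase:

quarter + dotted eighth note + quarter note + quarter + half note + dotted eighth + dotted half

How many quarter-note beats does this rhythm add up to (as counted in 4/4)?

9.5

One quarter-note beat = 4 sixteenth notes.
Each duration in sixteenth notes: quarter = 4; dotted eighth note = 3; quarter note = 4; quarter = 4; half note = 8; dotted eighth = 3; dotted half = 12.
Sum: 4 + 3 + 4 + 4 + 8 + 3 + 12 = 38.
38 ÷ 4 = 9.5 beats.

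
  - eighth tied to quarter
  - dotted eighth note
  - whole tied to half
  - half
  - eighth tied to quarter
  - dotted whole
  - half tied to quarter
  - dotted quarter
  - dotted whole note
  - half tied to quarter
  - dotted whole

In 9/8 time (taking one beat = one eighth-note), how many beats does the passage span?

74.5

One eighth-note beat = 2 sixteenth notes.
In sixteenth notes: eighth tied to quarter (eighth + quarter) = 6; dotted eighth note = 3; whole tied to half (whole + half) = 24; half = 8; eighth tied to quarter (eighth + quarter) = 6; dotted whole = 24; half tied to quarter (half + quarter) = 12; dotted quarter = 6; dotted whole note = 24; half tied to quarter (half + quarter) = 12; dotted whole = 24.
Sum: 6 + 3 + 24 + 8 + 6 + 24 + 12 + 6 + 24 + 12 + 24 = 149.
149 ÷ 2 = 74.5 beats.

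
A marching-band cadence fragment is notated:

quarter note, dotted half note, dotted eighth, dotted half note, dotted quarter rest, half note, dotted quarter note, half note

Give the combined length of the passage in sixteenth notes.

59

In sixteenth notes: quarter note = 4; dotted half note = 12; dotted eighth = 3; dotted half note = 12; dotted quarter rest = 6; half note = 8; dotted quarter note = 6; half note = 8.
Total: 4 + 12 + 3 + 12 + 6 + 8 + 6 + 8 = 59 sixteenth notes.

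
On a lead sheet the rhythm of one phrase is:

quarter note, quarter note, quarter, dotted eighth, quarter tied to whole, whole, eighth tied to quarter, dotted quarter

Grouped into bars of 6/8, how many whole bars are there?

5

One bar of 6/8 = 12 sixteenth notes.
Convert each value to sixteenth notes: quarter note = 4; quarter note = 4; quarter = 4; dotted eighth = 3; quarter tied to whole (quarter + whole) = 20; whole = 16; eighth tied to quarter (eighth + quarter) = 6; dotted quarter = 6.
Altogether 4 + 4 + 4 + 3 + 20 + 16 + 6 + 6 = 63.
63 ÷ 12 = 5 complete bars with 3 left over.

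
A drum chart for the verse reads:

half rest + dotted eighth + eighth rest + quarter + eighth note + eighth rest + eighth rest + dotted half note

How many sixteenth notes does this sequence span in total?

Each duration in sixteenth notes: half rest = 8; dotted eighth = 3; eighth rest = 2; quarter = 4; eighth note = 2; eighth rest = 2; eighth rest = 2; dotted half note = 12.
Altogether 8 + 3 + 2 + 4 + 2 + 2 + 2 + 12 = 35 sixteenth notes.

35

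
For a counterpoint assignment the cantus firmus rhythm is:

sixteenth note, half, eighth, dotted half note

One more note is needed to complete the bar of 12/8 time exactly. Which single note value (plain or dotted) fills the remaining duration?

sixteenth note

The bar of 12/8 = 24 sixteenth notes.
Convert each value to sixteenth notes: sixteenth note = 1; half = 8; eighth = 2; dotted half note = 12.
Altogether 1 + 8 + 2 + 12 = 23.
Remaining: 24 − 23 = 1 sixteenth note, which is a sixteenth note.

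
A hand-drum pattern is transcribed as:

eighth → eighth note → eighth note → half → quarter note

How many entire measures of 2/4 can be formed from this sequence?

2

One bar of 2/4 = 4 eighth notes.
Each duration in eighth notes: eighth = 1; eighth note = 1; eighth note = 1; half = 4; quarter note = 2.
Total: 1 + 1 + 1 + 4 + 2 = 9.
9 ÷ 4 = 2 complete bars with 1 left over.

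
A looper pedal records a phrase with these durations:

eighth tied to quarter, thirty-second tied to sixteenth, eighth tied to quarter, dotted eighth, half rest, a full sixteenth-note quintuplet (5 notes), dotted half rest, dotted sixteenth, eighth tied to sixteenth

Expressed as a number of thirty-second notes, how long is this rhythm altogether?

90

Working in thirty-second notes: eighth tied to quarter (eighth + quarter) = 12; thirty-second tied to sixteenth (thirty-second + sixteenth) = 3; eighth tied to quarter (eighth + quarter) = 12; dotted eighth = 6; half rest = 16; a full sixteenth-note quintuplet (5 notes) (five quintuplet sixteenths span one quarter) = 8; dotted half rest = 24; dotted sixteenth = 3; eighth tied to sixteenth (eighth + sixteenth) = 6.
Altogether 12 + 3 + 12 + 6 + 16 + 8 + 24 + 3 + 6 = 90 thirty-second notes.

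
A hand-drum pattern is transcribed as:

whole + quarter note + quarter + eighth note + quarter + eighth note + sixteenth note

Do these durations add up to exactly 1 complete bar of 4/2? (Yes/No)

No

One bar of 4/2 = 32 sixteenth notes.
In sixteenth notes: whole = 16; quarter note = 4; quarter = 4; eighth note = 2; quarter = 4; eighth note = 2; sixteenth note = 1.
Total: 16 + 4 + 4 + 2 + 4 + 2 + 1 = 33.
33 exceeds 32, so the answer is No.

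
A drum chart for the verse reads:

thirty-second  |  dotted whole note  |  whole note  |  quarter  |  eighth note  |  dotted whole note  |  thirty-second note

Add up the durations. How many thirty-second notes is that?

Express everything in thirty-second notes: thirty-second = 1; dotted whole note = 48; whole note = 32; quarter = 8; eighth note = 4; dotted whole note = 48; thirty-second note = 1.
Total: 1 + 48 + 32 + 8 + 4 + 48 + 1 = 142 thirty-second notes.

142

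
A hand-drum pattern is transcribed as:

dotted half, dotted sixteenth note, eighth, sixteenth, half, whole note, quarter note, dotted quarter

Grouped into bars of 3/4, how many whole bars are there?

4

One bar of 3/4 = 24 thirty-second notes.
Convert each value to thirty-second notes: dotted half = 24; dotted sixteenth note = 3; eighth = 4; sixteenth = 2; half = 16; whole note = 32; quarter note = 8; dotted quarter = 12.
Total: 24 + 3 + 4 + 2 + 16 + 32 + 8 + 12 = 101.
101 ÷ 24 = 4 complete bars with 5 left over.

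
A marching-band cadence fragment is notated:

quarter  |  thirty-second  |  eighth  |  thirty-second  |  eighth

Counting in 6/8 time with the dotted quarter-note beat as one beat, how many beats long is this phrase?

1.5

One dotted quarter-note beat = 12 thirty-second notes.
Convert each value to thirty-second notes: quarter = 8; thirty-second = 1; eighth = 4; thirty-second = 1; eighth = 4.
Sum: 8 + 1 + 4 + 1 + 4 = 18.
18 ÷ 12 = 1.5 beats.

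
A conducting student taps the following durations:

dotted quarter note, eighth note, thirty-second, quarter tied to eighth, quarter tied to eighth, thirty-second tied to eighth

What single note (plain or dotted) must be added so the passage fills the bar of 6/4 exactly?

The bar of 6/4 = 48 thirty-second notes.
Working in thirty-second notes: dotted quarter note = 12; eighth note = 4; thirty-second = 1; quarter tied to eighth (quarter + eighth) = 12; quarter tied to eighth (quarter + eighth) = 12; thirty-second tied to eighth (thirty-second + eighth) = 5.
Sum: 12 + 4 + 1 + 12 + 12 + 5 = 46.
Remaining: 48 − 46 = 2 thirty-second notes, which is a sixteenth note.

sixteenth note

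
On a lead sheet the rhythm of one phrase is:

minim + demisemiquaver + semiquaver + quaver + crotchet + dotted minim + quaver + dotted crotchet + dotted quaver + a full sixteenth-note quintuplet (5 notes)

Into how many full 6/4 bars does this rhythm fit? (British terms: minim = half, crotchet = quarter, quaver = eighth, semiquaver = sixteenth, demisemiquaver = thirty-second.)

1

One bar of 6/4 = 48 thirty-second notes.
Each duration in thirty-second notes: minim = 16; demisemiquaver = 1; semiquaver = 2; quaver = 4; crotchet = 8; dotted minim = 24; quaver = 4; dotted crotchet = 12; dotted quaver = 6; a full sixteenth-note quintuplet (5 notes) (five quintuplet sixteenths span one quarter) = 8.
Total: 16 + 1 + 2 + 4 + 8 + 24 + 4 + 12 + 6 + 8 = 85.
85 ÷ 48 = 1 complete bar with 37 left over.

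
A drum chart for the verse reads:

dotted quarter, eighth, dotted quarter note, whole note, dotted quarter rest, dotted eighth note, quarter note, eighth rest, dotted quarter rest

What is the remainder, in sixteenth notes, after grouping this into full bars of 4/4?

3

One bar of 4/4 = 16 sixteenth notes.
Express everything in sixteenth notes: dotted quarter = 6; eighth = 2; dotted quarter note = 6; whole note = 16; dotted quarter rest = 6; dotted eighth note = 3; quarter note = 4; eighth rest = 2; dotted quarter rest = 6.
Sum: 6 + 2 + 6 + 16 + 6 + 3 + 4 + 2 + 6 = 51.
51 ÷ 16 = 3 complete bars with 3 sixteenth notes remaining.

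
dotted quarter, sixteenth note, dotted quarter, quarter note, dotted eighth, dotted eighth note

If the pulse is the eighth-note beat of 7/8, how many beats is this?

11.5

One eighth-note beat = 2 sixteenth notes.
Convert each value to sixteenth notes: dotted quarter = 6; sixteenth note = 1; dotted quarter = 6; quarter note = 4; dotted eighth = 3; dotted eighth note = 3.
Altogether 6 + 1 + 6 + 4 + 3 + 3 = 23.
23 ÷ 2 = 11.5 beats.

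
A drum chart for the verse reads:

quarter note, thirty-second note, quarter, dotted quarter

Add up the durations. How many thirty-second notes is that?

Working in thirty-second notes: quarter note = 8; thirty-second note = 1; quarter = 8; dotted quarter = 12.
Altogether 8 + 1 + 8 + 12 = 29 thirty-second notes.

29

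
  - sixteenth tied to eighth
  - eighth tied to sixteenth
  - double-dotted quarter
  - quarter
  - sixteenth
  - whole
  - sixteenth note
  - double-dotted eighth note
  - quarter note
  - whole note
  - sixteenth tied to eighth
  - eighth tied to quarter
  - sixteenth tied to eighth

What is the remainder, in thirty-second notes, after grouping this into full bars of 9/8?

One bar of 9/8 = 36 thirty-second notes.
Express everything in thirty-second notes: sixteenth tied to eighth (sixteenth + eighth) = 6; eighth tied to sixteenth (eighth + sixteenth) = 6; double-dotted quarter = 14; quarter = 8; sixteenth = 2; whole = 32; sixteenth note = 2; double-dotted eighth note = 7; quarter note = 8; whole note = 32; sixteenth tied to eighth (sixteenth + eighth) = 6; eighth tied to quarter (eighth + quarter) = 12; sixteenth tied to eighth (sixteenth + eighth) = 6.
Altogether 6 + 6 + 14 + 8 + 2 + 32 + 2 + 7 + 8 + 32 + 6 + 12 + 6 = 141.
141 ÷ 36 = 3 complete bars with 33 thirty-second notes remaining.

33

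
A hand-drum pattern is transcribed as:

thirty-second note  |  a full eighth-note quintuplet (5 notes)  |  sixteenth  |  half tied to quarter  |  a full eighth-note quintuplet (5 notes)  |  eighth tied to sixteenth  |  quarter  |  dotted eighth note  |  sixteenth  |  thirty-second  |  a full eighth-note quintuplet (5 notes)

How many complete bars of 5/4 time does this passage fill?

2

One bar of 5/4 = 40 thirty-second notes.
Convert each value to thirty-second notes: thirty-second note = 1; a full eighth-note quintuplet (5 notes) (five quintuplet eighths span one half) = 16; sixteenth = 2; half tied to quarter (half + quarter) = 24; a full eighth-note quintuplet (5 notes) (five quintuplet eighths span one half) = 16; eighth tied to sixteenth (eighth + sixteenth) = 6; quarter = 8; dotted eighth note = 6; sixteenth = 2; thirty-second = 1; a full eighth-note quintuplet (5 notes) (five quintuplet eighths span one half) = 16.
Sum: 1 + 16 + 2 + 24 + 16 + 6 + 8 + 6 + 2 + 1 + 16 = 98.
98 ÷ 40 = 2 complete bars with 18 left over.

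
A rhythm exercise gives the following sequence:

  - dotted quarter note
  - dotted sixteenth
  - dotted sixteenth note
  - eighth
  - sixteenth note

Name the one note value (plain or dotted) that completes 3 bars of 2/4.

dotted half note

3 bars of 2/4 = 48 thirty-second notes.
In thirty-second notes: dotted quarter note = 12; dotted sixteenth = 3; dotted sixteenth note = 3; eighth = 4; sixteenth note = 2.
Total: 12 + 3 + 3 + 4 + 2 = 24.
Remaining: 48 − 24 = 24 thirty-second notes, which is a dotted half note.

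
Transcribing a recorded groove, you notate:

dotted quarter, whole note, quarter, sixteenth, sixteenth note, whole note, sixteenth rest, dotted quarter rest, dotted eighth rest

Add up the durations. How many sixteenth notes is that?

54

Each duration in sixteenth notes: dotted quarter = 6; whole note = 16; quarter = 4; sixteenth = 1; sixteenth note = 1; whole note = 16; sixteenth rest = 1; dotted quarter rest = 6; dotted eighth rest = 3.
Total: 6 + 16 + 4 + 1 + 1 + 16 + 1 + 6 + 3 = 54 sixteenth notes.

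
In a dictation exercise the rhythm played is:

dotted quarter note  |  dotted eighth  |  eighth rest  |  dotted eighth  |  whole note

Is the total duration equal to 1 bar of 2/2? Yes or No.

No

One bar of 2/2 = 16 sixteenth notes.
Working in sixteenth notes: dotted quarter note = 6; dotted eighth = 3; eighth rest = 2; dotted eighth = 3; whole note = 16.
Altogether 6 + 3 + 2 + 3 + 16 = 30.
30 exceeds 16, so the answer is No.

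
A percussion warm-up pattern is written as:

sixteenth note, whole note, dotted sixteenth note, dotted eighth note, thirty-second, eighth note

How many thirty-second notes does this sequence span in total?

48

Convert each value to thirty-second notes: sixteenth note = 2; whole note = 32; dotted sixteenth note = 3; dotted eighth note = 6; thirty-second = 1; eighth note = 4.
Altogether 2 + 32 + 3 + 6 + 1 + 4 = 48 thirty-second notes.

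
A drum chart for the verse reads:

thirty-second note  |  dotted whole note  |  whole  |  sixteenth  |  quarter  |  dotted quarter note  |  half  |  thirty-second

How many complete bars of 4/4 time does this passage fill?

One bar of 4/4 = 32 thirty-second notes.
Each duration in thirty-second notes: thirty-second note = 1; dotted whole note = 48; whole = 32; sixteenth = 2; quarter = 8; dotted quarter note = 12; half = 16; thirty-second = 1.
Adding: 1 + 48 + 32 + 2 + 8 + 12 + 16 + 1 = 120.
120 ÷ 32 = 3 complete bars with 24 left over.

3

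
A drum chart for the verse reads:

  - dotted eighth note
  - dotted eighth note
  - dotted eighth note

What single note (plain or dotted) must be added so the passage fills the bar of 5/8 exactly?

sixteenth note

The bar of 5/8 = 10 sixteenth notes.
Convert each value to sixteenth notes: dotted eighth note = 3; dotted eighth note = 3; dotted eighth note = 3.
Adding: 3 + 3 + 3 = 9.
Remaining: 10 − 9 = 1 sixteenth note, which is a sixteenth note.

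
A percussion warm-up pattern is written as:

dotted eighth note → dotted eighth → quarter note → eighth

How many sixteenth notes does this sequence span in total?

12

Convert each value to sixteenth notes: dotted eighth note = 3; dotted eighth = 3; quarter note = 4; eighth = 2.
Adding: 3 + 3 + 4 + 2 = 12 sixteenth notes.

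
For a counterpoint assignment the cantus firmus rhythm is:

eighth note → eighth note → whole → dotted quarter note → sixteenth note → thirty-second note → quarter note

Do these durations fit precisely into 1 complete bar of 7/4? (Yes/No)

One bar of 7/4 = 56 thirty-second notes.
Convert each value to thirty-second notes: eighth note = 4; eighth note = 4; whole = 32; dotted quarter note = 12; sixteenth note = 2; thirty-second note = 1; quarter note = 8.
Adding: 4 + 4 + 32 + 12 + 2 + 1 + 8 = 63.
63 exceeds 56, so the answer is No.

No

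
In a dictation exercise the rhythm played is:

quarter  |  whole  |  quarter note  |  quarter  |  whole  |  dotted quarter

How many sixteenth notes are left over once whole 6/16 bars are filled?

2

One bar of 6/16 = 3 eighth notes.
Working in eighth notes: quarter = 2; whole = 8; quarter note = 2; quarter = 2; whole = 8; dotted quarter = 3.
Altogether 2 + 8 + 2 + 2 + 8 + 3 = 25.
25 ÷ 3 = 8 complete bars with 1 eighth note remaining = 2 sixteenth notes.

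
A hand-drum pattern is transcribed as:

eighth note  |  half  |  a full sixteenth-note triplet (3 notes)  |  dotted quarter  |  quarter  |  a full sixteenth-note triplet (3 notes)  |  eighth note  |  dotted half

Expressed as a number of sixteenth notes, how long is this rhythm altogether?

38

Express everything in sixteenth notes: eighth note = 2; half = 8; a full sixteenth-note triplet (3 notes) (three triplet sixteenths span one eighth) = 2; dotted quarter = 6; quarter = 4; a full sixteenth-note triplet (3 notes) (three triplet sixteenths span one eighth) = 2; eighth note = 2; dotted half = 12.
Altogether 2 + 8 + 2 + 6 + 4 + 2 + 2 + 12 = 38 sixteenth notes.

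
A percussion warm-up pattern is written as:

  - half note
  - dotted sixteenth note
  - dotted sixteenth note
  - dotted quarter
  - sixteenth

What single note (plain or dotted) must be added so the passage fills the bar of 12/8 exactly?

The bar of 12/8 = 48 thirty-second notes.
In thirty-second notes: half note = 16; dotted sixteenth note = 3; dotted sixteenth note = 3; dotted quarter = 12; sixteenth = 2.
Altogether 16 + 3 + 3 + 12 + 2 = 36.
Remaining: 48 − 36 = 12 thirty-second notes, which is a dotted quarter note.

dotted quarter note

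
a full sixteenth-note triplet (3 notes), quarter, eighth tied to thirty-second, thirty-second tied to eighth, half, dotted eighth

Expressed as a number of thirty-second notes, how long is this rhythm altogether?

Express everything in thirty-second notes: a full sixteenth-note triplet (3 notes) (three triplet sixteenths span one eighth) = 4; quarter = 8; eighth tied to thirty-second (eighth + thirty-second) = 5; thirty-second tied to eighth (thirty-second + eighth) = 5; half = 16; dotted eighth = 6.
Total: 4 + 8 + 5 + 5 + 16 + 6 = 44 thirty-second notes.

44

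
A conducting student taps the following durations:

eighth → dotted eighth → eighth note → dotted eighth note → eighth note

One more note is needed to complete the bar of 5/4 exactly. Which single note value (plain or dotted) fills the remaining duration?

half note

The bar of 5/4 = 20 sixteenth notes.
Express everything in sixteenth notes: eighth = 2; dotted eighth = 3; eighth note = 2; dotted eighth note = 3; eighth note = 2.
Adding: 2 + 3 + 2 + 3 + 2 = 12.
Remaining: 20 − 12 = 8 sixteenth notes, which is a half note.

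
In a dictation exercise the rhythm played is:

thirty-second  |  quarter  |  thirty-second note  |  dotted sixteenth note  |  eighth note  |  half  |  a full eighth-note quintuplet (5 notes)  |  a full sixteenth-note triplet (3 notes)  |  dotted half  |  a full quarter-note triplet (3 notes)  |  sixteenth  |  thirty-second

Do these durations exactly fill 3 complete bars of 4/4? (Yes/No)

One bar of 4/4 = 32 thirty-second notes, so 3 bars = 96.
Convert each value to thirty-second notes: thirty-second = 1; quarter = 8; thirty-second note = 1; dotted sixteenth note = 3; eighth note = 4; half = 16; a full eighth-note quintuplet (5 notes) (five quintuplet eighths span one half) = 16; a full sixteenth-note triplet (3 notes) (three triplet sixteenths span one eighth) = 4; dotted half = 24; a full quarter-note triplet (3 notes) (three triplet quarters span one half) = 16; sixteenth = 2; thirty-second = 1.
Sum: 1 + 8 + 1 + 3 + 4 + 16 + 16 + 4 + 24 + 16 + 2 + 1 = 96.
96 equals 96, so the answer is Yes.

Yes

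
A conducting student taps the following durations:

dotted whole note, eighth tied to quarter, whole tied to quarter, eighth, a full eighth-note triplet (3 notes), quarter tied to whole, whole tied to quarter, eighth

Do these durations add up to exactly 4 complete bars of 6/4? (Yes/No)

No

One bar of 6/4 = 12 eighth notes, so 4 bars = 48.
Convert each value to eighth notes: dotted whole note = 12; eighth tied to quarter (eighth + quarter) = 3; whole tied to quarter (whole + quarter) = 10; eighth = 1; a full eighth-note triplet (3 notes) (three triplet eighths span one quarter) = 2; quarter tied to whole (quarter + whole) = 10; whole tied to quarter (whole + quarter) = 10; eighth = 1.
Sum: 12 + 3 + 10 + 1 + 2 + 10 + 10 + 1 = 49.
49 exceeds 48, so the answer is No.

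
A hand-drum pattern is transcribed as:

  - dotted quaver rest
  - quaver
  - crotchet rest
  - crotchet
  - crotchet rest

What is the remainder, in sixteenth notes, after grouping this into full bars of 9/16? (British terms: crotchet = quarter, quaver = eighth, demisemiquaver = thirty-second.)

One bar of 9/16 = 9 sixteenth notes.
In sixteenth notes: dotted quaver rest = 3; quaver = 2; crotchet rest = 4; crotchet = 4; crotchet rest = 4.
Altogether 3 + 2 + 4 + 4 + 4 = 17.
17 ÷ 9 = 1 complete bar with 8 sixteenth notes remaining.

8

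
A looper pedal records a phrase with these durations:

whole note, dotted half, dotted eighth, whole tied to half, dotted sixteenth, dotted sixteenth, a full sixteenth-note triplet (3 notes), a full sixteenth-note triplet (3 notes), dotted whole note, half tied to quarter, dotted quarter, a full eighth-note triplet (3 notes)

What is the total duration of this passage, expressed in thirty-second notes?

Express everything in thirty-second notes: whole note = 32; dotted half = 24; dotted eighth = 6; whole tied to half (whole + half) = 48; dotted sixteenth = 3; dotted sixteenth = 3; a full sixteenth-note triplet (3 notes) (three triplet sixteenths span one eighth) = 4; a full sixteenth-note triplet (3 notes) (three triplet sixteenths span one eighth) = 4; dotted whole note = 48; half tied to quarter (half + quarter) = 24; dotted quarter = 12; a full eighth-note triplet (3 notes) (three triplet eighths span one quarter) = 8.
Adding: 32 + 24 + 6 + 48 + 3 + 3 + 4 + 4 + 48 + 24 + 12 + 8 = 216 thirty-second notes.

216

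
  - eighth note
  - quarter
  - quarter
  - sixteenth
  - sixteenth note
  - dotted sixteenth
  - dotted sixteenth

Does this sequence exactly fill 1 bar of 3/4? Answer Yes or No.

No

One bar of 3/4 = 24 thirty-second notes.
Express everything in thirty-second notes: eighth note = 4; quarter = 8; quarter = 8; sixteenth = 2; sixteenth note = 2; dotted sixteenth = 3; dotted sixteenth = 3.
Adding: 4 + 8 + 8 + 2 + 2 + 3 + 3 = 30.
30 exceeds 24, so the answer is No.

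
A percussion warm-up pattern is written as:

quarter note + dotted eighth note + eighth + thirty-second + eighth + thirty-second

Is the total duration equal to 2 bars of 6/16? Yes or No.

Yes

One bar of 6/16 = 12 thirty-second notes, so 2 bars = 24.
Each duration in thirty-second notes: quarter note = 8; dotted eighth note = 6; eighth = 4; thirty-second = 1; eighth = 4; thirty-second = 1.
Total: 8 + 6 + 4 + 1 + 4 + 1 = 24.
24 equals 24, so the answer is Yes.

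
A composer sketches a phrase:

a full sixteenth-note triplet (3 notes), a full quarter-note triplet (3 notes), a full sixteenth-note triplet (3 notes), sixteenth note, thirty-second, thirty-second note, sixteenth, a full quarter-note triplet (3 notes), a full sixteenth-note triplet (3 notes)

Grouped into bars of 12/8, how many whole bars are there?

1

One bar of 12/8 = 48 thirty-second notes.
Working in thirty-second notes: a full sixteenth-note triplet (3 notes) (three triplet sixteenths span one eighth) = 4; a full quarter-note triplet (3 notes) (three triplet quarters span one half) = 16; a full sixteenth-note triplet (3 notes) (three triplet sixteenths span one eighth) = 4; sixteenth note = 2; thirty-second = 1; thirty-second note = 1; sixteenth = 2; a full quarter-note triplet (3 notes) (three triplet quarters span one half) = 16; a full sixteenth-note triplet (3 notes) (three triplet sixteenths span one eighth) = 4.
Total: 4 + 16 + 4 + 2 + 1 + 1 + 2 + 16 + 4 = 50.
50 ÷ 48 = 1 complete bar with 2 left over.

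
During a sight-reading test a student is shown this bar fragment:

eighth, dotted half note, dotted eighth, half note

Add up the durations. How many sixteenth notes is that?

Express everything in sixteenth notes: eighth = 2; dotted half note = 12; dotted eighth = 3; half note = 8.
Total: 2 + 12 + 3 + 8 = 25 sixteenth notes.

25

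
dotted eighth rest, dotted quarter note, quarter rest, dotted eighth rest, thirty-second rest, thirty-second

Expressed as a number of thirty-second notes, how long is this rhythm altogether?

34

In thirty-second notes: dotted eighth rest = 6; dotted quarter note = 12; quarter rest = 8; dotted eighth rest = 6; thirty-second rest = 1; thirty-second = 1.
Sum: 6 + 12 + 8 + 6 + 1 + 1 = 34 thirty-second notes.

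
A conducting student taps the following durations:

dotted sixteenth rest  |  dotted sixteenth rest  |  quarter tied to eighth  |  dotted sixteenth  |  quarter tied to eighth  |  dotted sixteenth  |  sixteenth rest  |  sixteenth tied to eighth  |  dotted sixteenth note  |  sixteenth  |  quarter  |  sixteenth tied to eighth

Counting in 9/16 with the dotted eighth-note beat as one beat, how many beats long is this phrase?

10.5

One dotted eighth-note beat = 6 thirty-second notes.
In thirty-second notes: dotted sixteenth rest = 3; dotted sixteenth rest = 3; quarter tied to eighth (quarter + eighth) = 12; dotted sixteenth = 3; quarter tied to eighth (quarter + eighth) = 12; dotted sixteenth = 3; sixteenth rest = 2; sixteenth tied to eighth (sixteenth + eighth) = 6; dotted sixteenth note = 3; sixteenth = 2; quarter = 8; sixteenth tied to eighth (sixteenth + eighth) = 6.
Adding: 3 + 3 + 12 + 3 + 12 + 3 + 2 + 6 + 3 + 2 + 8 + 6 = 63.
63 ÷ 6 = 10.5 beats.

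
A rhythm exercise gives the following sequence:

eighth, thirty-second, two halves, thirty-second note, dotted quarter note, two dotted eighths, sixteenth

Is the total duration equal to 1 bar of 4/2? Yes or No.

Yes

One bar of 4/2 = 64 thirty-second notes.
Express everything in thirty-second notes: eighth = 4; thirty-second = 1; half = 16; half = 16; thirty-second note = 1; dotted quarter note = 12; dotted eighth = 6; dotted eighth = 6; sixteenth = 2.
Total: 4 + 1 + 16 + 16 + 1 + 12 + 6 + 6 + 2 = 64.
64 equals 64, so the answer is Yes.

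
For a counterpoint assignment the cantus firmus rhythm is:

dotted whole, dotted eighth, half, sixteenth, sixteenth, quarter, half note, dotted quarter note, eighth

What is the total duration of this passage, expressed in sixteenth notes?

Each duration in sixteenth notes: dotted whole = 24; dotted eighth = 3; half = 8; sixteenth = 1; sixteenth = 1; quarter = 4; half note = 8; dotted quarter note = 6; eighth = 2.
Total: 24 + 3 + 8 + 1 + 1 + 4 + 8 + 6 + 2 = 57 sixteenth notes.

57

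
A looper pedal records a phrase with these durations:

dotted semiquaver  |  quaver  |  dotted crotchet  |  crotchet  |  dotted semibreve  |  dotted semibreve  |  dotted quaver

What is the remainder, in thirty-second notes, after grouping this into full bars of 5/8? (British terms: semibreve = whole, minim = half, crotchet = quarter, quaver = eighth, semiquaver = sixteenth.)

9

One bar of 5/8 = 20 thirty-second notes.
Working in thirty-second notes: dotted semiquaver = 3; quaver = 4; dotted crotchet = 12; crotchet = 8; dotted semibreve = 48; dotted semibreve = 48; dotted quaver = 6.
Altogether 3 + 4 + 12 + 8 + 48 + 48 + 6 = 129.
129 ÷ 20 = 6 complete bars with 9 thirty-second notes remaining.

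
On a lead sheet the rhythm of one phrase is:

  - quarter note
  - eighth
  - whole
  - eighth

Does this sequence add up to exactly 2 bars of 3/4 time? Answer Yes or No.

One bar of 3/4 = 6 eighth notes, so 2 bars = 12.
Working in eighth notes: quarter note = 2; eighth = 1; whole = 8; eighth = 1.
Sum: 2 + 1 + 8 + 1 = 12.
12 equals 12, so the answer is Yes.

Yes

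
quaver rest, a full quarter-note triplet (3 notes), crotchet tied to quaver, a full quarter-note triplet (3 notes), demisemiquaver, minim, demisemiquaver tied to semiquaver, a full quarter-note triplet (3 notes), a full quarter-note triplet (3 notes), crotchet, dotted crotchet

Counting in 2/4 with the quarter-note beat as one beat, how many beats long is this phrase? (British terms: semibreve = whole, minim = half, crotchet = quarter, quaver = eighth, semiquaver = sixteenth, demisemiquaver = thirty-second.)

One quarter-note beat = 8 thirty-second notes.
In thirty-second notes: quaver rest = 4; a full quarter-note triplet (3 notes) (three triplet quarters span one half) = 16; crotchet tied to quaver (crotchet + quaver) = 12; a full quarter-note triplet (3 notes) (three triplet quarters span one half) = 16; demisemiquaver = 1; minim = 16; demisemiquaver tied to semiquaver (demisemiquaver + semiquaver) = 3; a full quarter-note triplet (3 notes) (three triplet quarters span one half) = 16; a full quarter-note triplet (3 notes) (three triplet quarters span one half) = 16; crotchet = 8; dotted crotchet = 12.
Altogether 4 + 16 + 12 + 16 + 1 + 16 + 3 + 16 + 16 + 8 + 12 = 120.
120 ÷ 8 = 15 beats.

15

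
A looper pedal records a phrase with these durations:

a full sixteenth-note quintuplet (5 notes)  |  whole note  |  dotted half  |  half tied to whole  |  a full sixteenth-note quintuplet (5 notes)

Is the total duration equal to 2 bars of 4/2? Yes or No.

One bar of 4/2 = 8 quarter notes, so 2 bars = 16.
Each duration in quarter notes: a full sixteenth-note quintuplet (5 notes) (five quintuplet sixteenths span one quarter) = 1; whole note = 4; dotted half = 3; half tied to whole (half + whole) = 6; a full sixteenth-note quintuplet (5 notes) (five quintuplet sixteenths span one quarter) = 1.
Altogether 1 + 4 + 3 + 6 + 1 = 15.
15 falls short of 16, so the answer is No.

No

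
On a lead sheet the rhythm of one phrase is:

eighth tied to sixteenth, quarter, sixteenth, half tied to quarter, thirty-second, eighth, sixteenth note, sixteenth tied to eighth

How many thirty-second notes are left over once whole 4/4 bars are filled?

One bar of 4/4 = 32 thirty-second notes.
Working in thirty-second notes: eighth tied to sixteenth (eighth + sixteenth) = 6; quarter = 8; sixteenth = 2; half tied to quarter (half + quarter) = 24; thirty-second = 1; eighth = 4; sixteenth note = 2; sixteenth tied to eighth (sixteenth + eighth) = 6.
Total: 6 + 8 + 2 + 24 + 1 + 4 + 2 + 6 = 53.
53 ÷ 32 = 1 complete bar with 21 thirty-second notes remaining.

21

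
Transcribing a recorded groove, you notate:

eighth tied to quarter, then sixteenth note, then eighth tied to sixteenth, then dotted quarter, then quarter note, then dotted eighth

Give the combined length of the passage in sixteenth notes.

Working in sixteenth notes: eighth tied to quarter (eighth + quarter) = 6; sixteenth note = 1; eighth tied to sixteenth (eighth + sixteenth) = 3; dotted quarter = 6; quarter note = 4; dotted eighth = 3.
Adding: 6 + 1 + 3 + 6 + 4 + 3 = 23 sixteenth notes.

23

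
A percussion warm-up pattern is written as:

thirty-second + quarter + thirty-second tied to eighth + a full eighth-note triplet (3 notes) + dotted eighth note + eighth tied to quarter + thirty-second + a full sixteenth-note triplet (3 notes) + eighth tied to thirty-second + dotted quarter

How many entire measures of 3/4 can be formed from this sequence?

One bar of 3/4 = 24 thirty-second notes.
In thirty-second notes: thirty-second = 1; quarter = 8; thirty-second tied to eighth (thirty-second + eighth) = 5; a full eighth-note triplet (3 notes) (three triplet eighths span one quarter) = 8; dotted eighth note = 6; eighth tied to quarter (eighth + quarter) = 12; thirty-second = 1; a full sixteenth-note triplet (3 notes) (three triplet sixteenths span one eighth) = 4; eighth tied to thirty-second (eighth + thirty-second) = 5; dotted quarter = 12.
Sum: 1 + 8 + 5 + 8 + 6 + 12 + 1 + 4 + 5 + 12 = 62.
62 ÷ 24 = 2 complete bars with 14 left over.

2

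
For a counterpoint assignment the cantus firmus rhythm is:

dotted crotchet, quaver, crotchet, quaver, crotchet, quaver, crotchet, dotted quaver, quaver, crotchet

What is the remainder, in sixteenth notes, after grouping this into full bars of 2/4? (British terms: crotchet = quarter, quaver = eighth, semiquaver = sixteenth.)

1

One bar of 2/4 = 8 sixteenth notes.
Express everything in sixteenth notes: dotted crotchet = 6; quaver = 2; crotchet = 4; quaver = 2; crotchet = 4; quaver = 2; crotchet = 4; dotted quaver = 3; quaver = 2; crotchet = 4.
Altogether 6 + 2 + 4 + 2 + 4 + 2 + 4 + 3 + 2 + 4 = 33.
33 ÷ 8 = 4 complete bars with 1 sixteenth note remaining.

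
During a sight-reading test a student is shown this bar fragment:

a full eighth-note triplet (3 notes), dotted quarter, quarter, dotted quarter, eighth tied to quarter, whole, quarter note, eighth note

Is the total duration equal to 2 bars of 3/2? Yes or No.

One bar of 3/2 = 12 eighth notes, so 2 bars = 24.
Convert each value to eighth notes: a full eighth-note triplet (3 notes) (three triplet eighths span one quarter) = 2; dotted quarter = 3; quarter = 2; dotted quarter = 3; eighth tied to quarter (eighth + quarter) = 3; whole = 8; quarter note = 2; eighth note = 1.
Total: 2 + 3 + 2 + 3 + 3 + 8 + 2 + 1 = 24.
24 equals 24, so the answer is Yes.

Yes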